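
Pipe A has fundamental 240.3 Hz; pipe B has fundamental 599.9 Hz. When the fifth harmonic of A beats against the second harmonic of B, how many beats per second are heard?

Fifth harmonic of the first: 5·240.3 = 1201.5 Hz.
Second harmonic of the second: 2·599.9 = 1199.8 Hz.
f_beat = |1201.5 − 1199.8| = 1.7 Hz.

1.7 Hz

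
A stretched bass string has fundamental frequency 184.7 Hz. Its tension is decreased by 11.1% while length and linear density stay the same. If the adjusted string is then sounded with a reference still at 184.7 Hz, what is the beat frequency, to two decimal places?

For a string, f ∝ √T, so the new frequency is 184.7·√0.889 = 174.1477 Hz.
f_beat = |174.1477 − 184.7| = 10.55 Hz.

10.55 Hz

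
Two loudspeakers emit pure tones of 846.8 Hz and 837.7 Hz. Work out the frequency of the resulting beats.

The beat frequency equals the magnitude of the frequency difference.
|846.8 − 837.7| = 9.1 Hz.

9.1 Hz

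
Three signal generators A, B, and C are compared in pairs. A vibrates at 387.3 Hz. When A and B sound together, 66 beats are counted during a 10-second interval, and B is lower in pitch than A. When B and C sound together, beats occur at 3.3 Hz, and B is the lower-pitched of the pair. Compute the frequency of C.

A–B: Beat frequency = 66/10 = 6.6 Hz.
B is below A, so f_B = 387.3 − 6.6 = 380.7 Hz.
C is above B, so f_C = 380.7 + 3.3 = 384 Hz.

384 Hz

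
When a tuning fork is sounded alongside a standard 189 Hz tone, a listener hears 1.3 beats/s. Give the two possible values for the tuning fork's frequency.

187.7 Hz or 190.3 Hz

|f − 189| = 1.3, so f = 189 ± 1.3.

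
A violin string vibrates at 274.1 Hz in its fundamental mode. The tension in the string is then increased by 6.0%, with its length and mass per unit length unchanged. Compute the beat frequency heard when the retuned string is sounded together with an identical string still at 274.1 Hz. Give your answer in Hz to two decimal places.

For a string, f ∝ √T, so the new frequency is 274.1·√1.060 = 282.2032 Hz.
f_beat = |282.2032 − 274.1| = 8.10 Hz.

8.10 Hz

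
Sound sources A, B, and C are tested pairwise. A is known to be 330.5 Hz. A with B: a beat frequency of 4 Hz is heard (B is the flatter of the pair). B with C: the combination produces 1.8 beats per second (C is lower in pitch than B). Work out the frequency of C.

B is below A, so f_B = 330.5 − 4 = 326.5 Hz.
C is below B, so f_C = 326.5 − 1.8 = 324.7 Hz.

324.7 Hz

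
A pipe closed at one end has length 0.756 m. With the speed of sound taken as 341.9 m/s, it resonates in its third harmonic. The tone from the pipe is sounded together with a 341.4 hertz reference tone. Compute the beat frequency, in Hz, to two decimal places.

Closed pipe (odd harmonics): f_n = n·v/(4L) = 3·341.9/(4·0.756) = 339.1865 Hz.
f_beat = |339.1865 − 341.4| = 2.21 Hz.

2.21 Hz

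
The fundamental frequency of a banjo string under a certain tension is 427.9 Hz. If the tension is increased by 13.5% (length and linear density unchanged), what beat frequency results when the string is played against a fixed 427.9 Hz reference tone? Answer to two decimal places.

For a string, f ∝ √T, so the new frequency is 427.9·√1.135 = 455.8692 Hz.
f_beat = |455.8692 − 427.9| = 27.97 Hz.

27.97 Hz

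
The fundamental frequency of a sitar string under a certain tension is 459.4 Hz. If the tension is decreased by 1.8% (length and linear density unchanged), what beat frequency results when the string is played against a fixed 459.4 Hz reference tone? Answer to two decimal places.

4.15 Hz

For a string, f ∝ √T, so the new frequency is 459.4·√0.982 = 455.2466 Hz.
f_beat = |455.2466 − 459.4| = 4.15 Hz.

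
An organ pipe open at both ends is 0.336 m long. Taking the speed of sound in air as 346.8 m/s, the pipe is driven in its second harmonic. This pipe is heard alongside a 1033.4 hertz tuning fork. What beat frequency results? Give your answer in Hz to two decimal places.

1.26 Hz

Open pipe: f_n = n·v/(2L) = 2·346.8/(2·0.336) = 1032.1429 Hz.
f_beat = |1032.1429 − 1033.4| = 1.26 Hz.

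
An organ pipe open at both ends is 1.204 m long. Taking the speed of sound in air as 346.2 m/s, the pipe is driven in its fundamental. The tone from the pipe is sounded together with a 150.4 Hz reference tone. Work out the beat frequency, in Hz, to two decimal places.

6.63 Hz

Open pipe: f_n = n·v/(2L) = 1·346.2/(2·1.204) = 143.7708 Hz.
f_beat = |143.7708 − 150.4| = 6.63 Hz.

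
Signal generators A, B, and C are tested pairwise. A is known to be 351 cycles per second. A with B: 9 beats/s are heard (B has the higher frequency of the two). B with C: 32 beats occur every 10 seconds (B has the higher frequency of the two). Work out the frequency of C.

356.8 Hz

B is above A, so f_B = 351 + 9 = 360 Hz.
B–C: Beat frequency = 32/10 = 3.2 Hz.
C is below B, so f_C = 360 − 3.2 = 356.8 Hz.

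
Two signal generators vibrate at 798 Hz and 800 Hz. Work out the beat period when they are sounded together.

f_beat = |798 − 800| = 2 Hz.
Beat period T = 1 / f_beat = 1 / 2 s.

0.500 s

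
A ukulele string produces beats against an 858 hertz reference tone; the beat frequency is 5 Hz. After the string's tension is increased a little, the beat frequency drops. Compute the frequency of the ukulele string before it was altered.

853 Hz

|f − 858| = 5, so the ukulele string was at either 853 Hz or 863 Hz.
Higher tension means higher frequency; the adjustment raises the ukulele string's frequency.
The beat rate fell, so the adjustment moved the ukulele string toward 858 Hz — it must have started below the reference.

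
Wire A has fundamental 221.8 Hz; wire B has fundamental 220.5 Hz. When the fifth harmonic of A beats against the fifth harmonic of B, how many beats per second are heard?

6.5 Hz

Fifth harmonic of the first: 5·221.8 = 1109.0 Hz.
Fifth harmonic of the second: 5·220.5 = 1102.5 Hz.
f_beat = |1109.0 − 1102.5| = 6.5 Hz.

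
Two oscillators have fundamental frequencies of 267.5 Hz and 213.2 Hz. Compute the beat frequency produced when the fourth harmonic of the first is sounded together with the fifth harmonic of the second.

4.0 Hz

Fourth harmonic of the first: 4·267.5 = 1070.0 Hz.
Fifth harmonic of the second: 5·213.2 = 1066.0 Hz.
f_beat = |1070.0 − 1066.0| = 4.0 Hz.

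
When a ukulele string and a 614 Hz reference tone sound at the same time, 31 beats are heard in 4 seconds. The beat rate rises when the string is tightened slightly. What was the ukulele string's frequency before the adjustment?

Beat frequency = 31/4 = 7.75 Hz.
|f − 614| = 7.75, so the ukulele string was at either 606.25 Hz or 621.75 Hz.
Increasing tension raises a string's frequency; the adjustment raises the ukulele string's frequency.
The beat rate rose, so the adjustment moved the ukulele string further from 614 Hz — it was already above the reference.

621.75 Hz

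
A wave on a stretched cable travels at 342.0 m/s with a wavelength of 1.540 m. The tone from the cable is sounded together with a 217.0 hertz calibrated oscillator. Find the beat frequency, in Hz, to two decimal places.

5.08 Hz

Source frequency f = v/λ = 342.0/1.540 = 222.0779 Hz.
f_beat = |222.0779 − 217.0| = 5.08 Hz.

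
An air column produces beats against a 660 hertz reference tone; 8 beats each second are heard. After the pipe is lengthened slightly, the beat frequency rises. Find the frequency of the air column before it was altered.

652 Hz

|f − 660| = 8, so the air column was at either 652 Hz or 668 Hz.
A longer pipe has a lower fundamental; the adjustment lowers the air column's frequency.
The beat rate rose, so the adjustment moved the air column further from 660 Hz — it was already below the reference.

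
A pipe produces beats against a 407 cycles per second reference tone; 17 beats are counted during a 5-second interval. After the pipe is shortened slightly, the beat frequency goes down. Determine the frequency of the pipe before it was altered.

Beat frequency = 17/5 = 3.4 Hz.
|f − 407| = 3.4, so the pipe was at either 403.6 Hz or 410.4 Hz.
A shorter pipe has a higher fundamental; the adjustment raises the pipe's frequency.
The beat rate fell, so the adjustment moved the pipe toward 407 Hz — it must have started below the reference.

403.6 Hz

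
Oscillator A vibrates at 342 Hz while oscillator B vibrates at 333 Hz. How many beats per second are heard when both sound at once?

Beats arise from superposition of two nearby frequencies; the beat rate is |f₁ − f₂|.
|342 − 333| = 9 Hz.

9 Hz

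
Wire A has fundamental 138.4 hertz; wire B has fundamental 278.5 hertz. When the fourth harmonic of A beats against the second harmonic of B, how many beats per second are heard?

Fourth harmonic of the first: 4·138.4 = 553.6 Hz.
Second harmonic of the second: 2·278.5 = 557.0 Hz.
f_beat = |553.6 − 557.0| = 3.4 Hz.

3.4 Hz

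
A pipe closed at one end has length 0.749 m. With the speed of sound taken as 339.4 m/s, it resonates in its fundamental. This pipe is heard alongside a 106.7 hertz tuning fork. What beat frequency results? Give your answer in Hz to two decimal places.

6.58 Hz

Closed pipe (odd harmonics): f_n = n·v/(4L) = 1·339.4/(4·0.749) = 113.2844 Hz.
f_beat = |113.2844 − 106.7| = 6.58 Hz.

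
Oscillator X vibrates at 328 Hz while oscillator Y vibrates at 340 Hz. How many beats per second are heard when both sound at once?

12 Hz

The beat frequency equals the magnitude of the frequency difference.
|328 − 340| = 12 Hz.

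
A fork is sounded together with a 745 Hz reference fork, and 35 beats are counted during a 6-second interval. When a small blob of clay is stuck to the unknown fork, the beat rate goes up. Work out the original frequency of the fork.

Beat frequency = 35/6 = 5.8333 Hz.
|f − 745| = 5.8333, so the fork was at either 739.1667 Hz or 750.8333 Hz.
Adding mass to a fork lowers its frequency; the adjustment lowers the fork's frequency.
The beat rate rose, so the adjustment moved the fork further from 745 Hz — it was already below the reference.

739.1667 Hz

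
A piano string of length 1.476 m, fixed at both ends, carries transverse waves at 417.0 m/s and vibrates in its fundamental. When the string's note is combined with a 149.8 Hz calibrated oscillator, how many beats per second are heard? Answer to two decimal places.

8.54 Hz

For a string fixed at both ends, f_n = n·v/(2L) = 1·417.0/(2·1.476) = 141.2602 Hz.
f_beat = |141.2602 − 149.8| = 8.54 Hz.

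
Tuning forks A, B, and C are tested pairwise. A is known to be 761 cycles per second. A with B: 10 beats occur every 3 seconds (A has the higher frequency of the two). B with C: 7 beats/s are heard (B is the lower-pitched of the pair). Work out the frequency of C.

A–B: Beat frequency = 10/3 = 3.3333 Hz.
B is below A, so f_B = 761 − 3.3333 = 757.6667 Hz.
C is above B, so f_C = 757.6667 + 7 = 764.6667 Hz.

764.6667 Hz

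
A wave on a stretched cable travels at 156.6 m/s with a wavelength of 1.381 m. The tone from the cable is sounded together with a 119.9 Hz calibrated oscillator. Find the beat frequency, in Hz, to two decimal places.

6.50 Hz

Source frequency f = v/λ = 156.6/1.381 = 113.3961 Hz.
f_beat = |113.3961 − 119.9| = 6.50 Hz.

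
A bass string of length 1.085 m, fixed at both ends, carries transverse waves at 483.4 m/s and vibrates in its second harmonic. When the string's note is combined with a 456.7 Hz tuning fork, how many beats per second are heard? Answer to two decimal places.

11.17 Hz

For a string fixed at both ends, f_n = n·v/(2L) = 2·483.4/(2·1.085) = 445.5300 Hz.
f_beat = |445.5300 − 456.7| = 11.17 Hz.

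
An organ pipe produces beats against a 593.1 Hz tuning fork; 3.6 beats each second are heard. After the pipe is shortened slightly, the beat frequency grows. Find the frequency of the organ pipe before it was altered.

596.7 Hz

|f − 593.1| = 3.6, so the organ pipe was at either 589.5 Hz or 596.7 Hz.
A shorter pipe has a higher fundamental; the adjustment raises the organ pipe's frequency.
The beat rate rose, so the adjustment moved the organ pipe further from 593.1 Hz — it was already above the reference.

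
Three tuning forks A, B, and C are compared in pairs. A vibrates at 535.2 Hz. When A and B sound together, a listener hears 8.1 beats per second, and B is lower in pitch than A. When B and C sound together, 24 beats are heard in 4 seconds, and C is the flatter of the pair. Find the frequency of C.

B is below A, so f_B = 535.2 − 8.1 = 527.1 Hz.
B–C: Beat frequency = 24/4 = 6 Hz.
C is below B, so f_C = 527.1 − 6 = 521.1 Hz.

521.1 Hz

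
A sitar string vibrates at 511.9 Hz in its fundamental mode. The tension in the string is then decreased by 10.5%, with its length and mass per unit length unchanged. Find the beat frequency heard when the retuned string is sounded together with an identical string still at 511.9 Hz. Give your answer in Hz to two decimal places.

27.62 Hz

For a string, f ∝ √T, so the new frequency is 511.9·√0.895 = 484.2801 Hz.
f_beat = |484.2801 − 511.9| = 27.62 Hz.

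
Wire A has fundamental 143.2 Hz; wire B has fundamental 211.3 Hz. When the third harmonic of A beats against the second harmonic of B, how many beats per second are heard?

7.0 Hz

Third harmonic of the first: 3·143.2 = 429.6 Hz.
Second harmonic of the second: 2·211.3 = 422.6 Hz.
f_beat = |429.6 − 422.6| = 7.0 Hz.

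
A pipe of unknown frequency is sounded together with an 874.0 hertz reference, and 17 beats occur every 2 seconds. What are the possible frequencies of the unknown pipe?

Beat frequency = 17/2 = 8.5 Hz.
|f − 874.0| = 8.5, so f = 874.0 ± 8.5.

865.5 Hz or 882.5 Hz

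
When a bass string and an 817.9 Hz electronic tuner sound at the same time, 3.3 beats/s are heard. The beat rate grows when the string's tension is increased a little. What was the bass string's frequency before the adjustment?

821.2 Hz

|f − 817.9| = 3.3, so the bass string was at either 814.6 Hz or 821.2 Hz.
Higher tension means higher frequency; the adjustment raises the bass string's frequency.
The beat rate rose, so the adjustment moved the bass string further from 817.9 Hz — it was already above the reference.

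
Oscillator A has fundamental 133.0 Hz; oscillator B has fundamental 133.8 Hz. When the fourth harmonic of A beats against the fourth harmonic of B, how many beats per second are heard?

Fourth harmonic of the first: 4·133.0 = 532.0 Hz.
Fourth harmonic of the second: 4·133.8 = 535.2 Hz.
f_beat = |532.0 − 535.2| = 3.2 Hz.

3.2 Hz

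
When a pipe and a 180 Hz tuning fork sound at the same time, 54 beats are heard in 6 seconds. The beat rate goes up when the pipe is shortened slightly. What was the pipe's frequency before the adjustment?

189 Hz

Beat frequency = 54/6 = 9 Hz.
|f − 180| = 9, so the pipe was at either 171 Hz or 189 Hz.
A shorter pipe has a higher fundamental; the adjustment raises the pipe's frequency.
The beat rate rose, so the adjustment moved the pipe further from 180 Hz — it was already above the reference.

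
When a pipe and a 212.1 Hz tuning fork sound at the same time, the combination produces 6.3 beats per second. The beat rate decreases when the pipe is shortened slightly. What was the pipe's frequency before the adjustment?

|f − 212.1| = 6.3, so the pipe was at either 205.8 Hz or 218.4 Hz.
A shorter pipe has a higher fundamental; the adjustment raises the pipe's frequency.
The beat rate fell, so the adjustment moved the pipe toward 212.1 Hz — it must have started below the reference.

205.8 Hz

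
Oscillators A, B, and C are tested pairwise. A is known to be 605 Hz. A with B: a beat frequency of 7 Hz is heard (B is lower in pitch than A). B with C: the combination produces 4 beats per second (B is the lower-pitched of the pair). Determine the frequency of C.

B is below A, so f_B = 605 − 7 = 598 Hz.
C is above B, so f_C = 598 + 4 = 602 Hz.

602 Hz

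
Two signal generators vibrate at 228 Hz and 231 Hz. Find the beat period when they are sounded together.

0.333 s

f_beat = |228 − 231| = 3 Hz.
Beat period T = 1 / f_beat = 1 / 3 s.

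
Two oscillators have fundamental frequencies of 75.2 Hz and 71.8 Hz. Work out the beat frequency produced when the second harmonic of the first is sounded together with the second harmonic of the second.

Second harmonic of the first: 2·75.2 = 150.4 Hz.
Second harmonic of the second: 2·71.8 = 143.6 Hz.
f_beat = |150.4 − 143.6| = 6.8 Hz.

6.8 Hz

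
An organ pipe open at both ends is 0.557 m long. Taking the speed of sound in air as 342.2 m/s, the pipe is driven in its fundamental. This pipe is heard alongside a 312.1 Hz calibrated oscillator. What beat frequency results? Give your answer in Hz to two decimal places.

4.92 Hz

Open pipe: f_n = n·v/(2L) = 1·342.2/(2·0.557) = 307.1813 Hz.
f_beat = |307.1813 − 312.1| = 4.92 Hz.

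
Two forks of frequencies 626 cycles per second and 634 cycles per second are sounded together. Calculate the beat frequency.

8 Hz

The beat frequency equals the magnitude of the frequency difference.
|626 − 634| = 8 Hz.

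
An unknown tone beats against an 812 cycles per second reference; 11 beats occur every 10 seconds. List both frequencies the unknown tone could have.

810.9 Hz or 813.1 Hz

Beat frequency = 11/10 = 1.1 Hz.
|f − 812| = 1.1, so f = 812 ± 1.1.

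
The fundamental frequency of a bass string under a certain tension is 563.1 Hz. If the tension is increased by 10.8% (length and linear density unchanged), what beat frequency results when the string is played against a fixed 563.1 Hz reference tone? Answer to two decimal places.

29.63 Hz

For a string, f ∝ √T, so the new frequency is 563.1·√1.108 = 592.7280 Hz.
f_beat = |592.7280 − 563.1| = 29.63 Hz.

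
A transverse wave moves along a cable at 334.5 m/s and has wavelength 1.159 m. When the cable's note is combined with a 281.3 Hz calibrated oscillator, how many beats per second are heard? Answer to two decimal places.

Source frequency f = v/λ = 334.5/1.159 = 288.6109 Hz.
f_beat = |288.6109 − 281.3| = 7.31 Hz.

7.31 Hz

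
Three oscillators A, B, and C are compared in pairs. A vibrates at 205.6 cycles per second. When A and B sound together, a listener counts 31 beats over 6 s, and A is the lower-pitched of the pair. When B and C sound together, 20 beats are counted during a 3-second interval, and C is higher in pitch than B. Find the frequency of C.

A–B: Beat frequency = 31/6 = 5.1667 Hz.
B is above A, so f_B = 205.6 + 5.1667 = 210.7667 Hz.
B–C: Beat frequency = 20/3 = 6.6667 Hz.
C is above B, so f_C = 210.7667 + 6.6667 = 217.4333 Hz.

217.4333 Hz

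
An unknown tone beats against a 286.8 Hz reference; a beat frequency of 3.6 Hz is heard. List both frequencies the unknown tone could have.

|f − 286.8| = 3.6, so f = 286.8 ± 3.6.

283.2 Hz or 290.4 Hz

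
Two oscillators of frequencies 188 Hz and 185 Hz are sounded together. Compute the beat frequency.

The beat frequency equals the magnitude of the frequency difference.
|188 − 185| = 3 Hz.

3 Hz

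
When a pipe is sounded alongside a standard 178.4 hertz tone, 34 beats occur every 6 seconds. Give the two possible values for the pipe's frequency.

Beat frequency = 34/6 = 5.6667 Hz.
|f − 178.4| = 5.6667, so f = 178.4 ± 5.6667.

172.7333 Hz or 184.0667 Hz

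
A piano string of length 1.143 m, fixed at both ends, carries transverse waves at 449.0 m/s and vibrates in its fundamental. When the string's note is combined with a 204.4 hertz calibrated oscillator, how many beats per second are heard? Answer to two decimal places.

7.99 Hz

For a string fixed at both ends, f_n = n·v/(2L) = 1·449.0/(2·1.143) = 196.4129 Hz.
f_beat = |196.4129 − 204.4| = 7.99 Hz.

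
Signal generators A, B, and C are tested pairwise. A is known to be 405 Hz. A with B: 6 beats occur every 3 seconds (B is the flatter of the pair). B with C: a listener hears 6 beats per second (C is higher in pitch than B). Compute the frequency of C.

409 Hz

A–B: Beat frequency = 6/3 = 2 Hz.
B is below A, so f_B = 405 − 2 = 403 Hz.
C is above B, so f_C = 403 + 6 = 409 Hz.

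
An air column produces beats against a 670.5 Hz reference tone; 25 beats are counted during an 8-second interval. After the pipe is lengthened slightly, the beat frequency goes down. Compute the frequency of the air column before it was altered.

673.625 Hz

Beat frequency = 25/8 = 3.125 Hz.
|f − 670.5| = 3.125, so the air column was at either 667.375 Hz or 673.625 Hz.
A longer pipe has a lower fundamental; the adjustment lowers the air column's frequency.
The beat rate fell, so the adjustment moved the air column toward 670.5 Hz — it must have started above the reference.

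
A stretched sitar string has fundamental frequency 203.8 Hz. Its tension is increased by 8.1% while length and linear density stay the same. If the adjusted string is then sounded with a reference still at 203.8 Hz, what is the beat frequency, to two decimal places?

8.09 Hz

For a string, f ∝ √T, so the new frequency is 203.8·√1.081 = 211.8932 Hz.
f_beat = |211.8932 − 203.8| = 8.09 Hz.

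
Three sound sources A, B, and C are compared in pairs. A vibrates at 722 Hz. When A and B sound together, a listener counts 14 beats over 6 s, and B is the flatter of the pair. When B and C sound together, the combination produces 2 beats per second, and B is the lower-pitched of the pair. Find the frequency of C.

A–B: Beat frequency = 14/6 = 2.3333 Hz.
B is below A, so f_B = 722 − 2.3333 = 719.6667 Hz.
C is above B, so f_C = 719.6667 + 2 = 721.6667 Hz.

721.6667 Hz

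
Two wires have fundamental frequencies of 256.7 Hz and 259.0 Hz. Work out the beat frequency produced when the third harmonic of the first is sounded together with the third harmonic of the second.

Third harmonic of the first: 3·256.7 = 770.1 Hz.
Third harmonic of the second: 3·259.0 = 777.0 Hz.
f_beat = |770.1 − 777.0| = 6.9 Hz.

6.9 Hz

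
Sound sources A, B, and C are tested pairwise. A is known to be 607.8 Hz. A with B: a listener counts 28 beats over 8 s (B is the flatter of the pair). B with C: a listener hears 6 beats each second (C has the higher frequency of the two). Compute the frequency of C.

A–B: Beat frequency = 28/8 = 3.5 Hz.
B is below A, so f_B = 607.8 − 3.5 = 604.3 Hz.
C is above B, so f_C = 604.3 + 6 = 610.3 Hz.

610.3 Hz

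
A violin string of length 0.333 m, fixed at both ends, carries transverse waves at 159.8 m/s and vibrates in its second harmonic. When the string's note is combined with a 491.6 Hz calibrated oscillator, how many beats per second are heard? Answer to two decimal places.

11.72 Hz

For a string fixed at both ends, f_n = n·v/(2L) = 2·159.8/(2·0.333) = 479.8799 Hz.
f_beat = |479.8799 − 491.6| = 11.72 Hz.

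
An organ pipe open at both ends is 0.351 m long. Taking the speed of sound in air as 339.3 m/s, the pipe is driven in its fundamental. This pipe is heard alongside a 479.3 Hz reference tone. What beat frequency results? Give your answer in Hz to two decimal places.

Open pipe: f_n = n·v/(2L) = 1·339.3/(2·0.351) = 483.3333 Hz.
f_beat = |483.3333 − 479.3| = 4.03 Hz.

4.03 Hz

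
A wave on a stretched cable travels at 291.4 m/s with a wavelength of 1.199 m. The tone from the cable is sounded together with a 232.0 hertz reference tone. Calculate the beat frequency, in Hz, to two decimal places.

Source frequency f = v/λ = 291.4/1.199 = 243.0359 Hz.
f_beat = |243.0359 − 232.0| = 11.04 Hz.

11.04 Hz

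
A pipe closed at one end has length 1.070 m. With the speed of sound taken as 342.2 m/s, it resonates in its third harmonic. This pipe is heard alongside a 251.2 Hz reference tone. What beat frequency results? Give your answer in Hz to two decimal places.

11.34 Hz

Closed pipe (odd harmonics): f_n = n·v/(4L) = 3·342.2/(4·1.070) = 239.8598 Hz.
f_beat = |239.8598 − 251.2| = 11.34 Hz.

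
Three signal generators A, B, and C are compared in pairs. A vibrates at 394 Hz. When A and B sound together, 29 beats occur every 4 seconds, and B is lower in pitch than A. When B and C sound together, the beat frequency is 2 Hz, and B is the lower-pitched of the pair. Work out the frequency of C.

A–B: Beat frequency = 29/4 = 7.25 Hz.
B is below A, so f_B = 394 − 7.25 = 386.75 Hz.
C is above B, so f_C = 386.75 + 2 = 388.75 Hz.

388.75 Hz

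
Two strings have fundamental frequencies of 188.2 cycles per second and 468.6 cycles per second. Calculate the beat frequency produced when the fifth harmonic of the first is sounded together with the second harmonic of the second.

3.8 Hz

Fifth harmonic of the first: 5·188.2 = 941.0 Hz.
Second harmonic of the second: 2·468.6 = 937.2 Hz.
f_beat = |941.0 − 937.2| = 3.8 Hz.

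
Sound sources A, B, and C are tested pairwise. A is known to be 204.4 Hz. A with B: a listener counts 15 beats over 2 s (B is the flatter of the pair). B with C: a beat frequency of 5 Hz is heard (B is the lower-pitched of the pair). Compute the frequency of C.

A–B: Beat frequency = 15/2 = 7.5 Hz.
B is below A, so f_B = 204.4 − 7.5 = 196.9 Hz.
C is above B, so f_C = 196.9 + 5 = 201.9 Hz.

201.9 Hz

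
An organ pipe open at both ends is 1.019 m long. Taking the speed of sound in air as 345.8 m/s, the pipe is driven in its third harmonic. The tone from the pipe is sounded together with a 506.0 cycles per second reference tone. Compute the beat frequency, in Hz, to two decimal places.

Open pipe: f_n = n·v/(2L) = 3·345.8/(2·1.019) = 509.0285 Hz.
f_beat = |509.0285 − 506.0| = 3.03 Hz.

3.03 Hz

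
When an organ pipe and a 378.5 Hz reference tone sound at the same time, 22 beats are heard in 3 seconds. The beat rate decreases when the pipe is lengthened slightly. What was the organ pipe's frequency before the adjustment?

Beat frequency = 22/3 = 7.3333 Hz.
|f − 378.5| = 7.3333, so the organ pipe was at either 371.1667 Hz or 385.8333 Hz.
A longer pipe has a lower fundamental; the adjustment lowers the organ pipe's frequency.
The beat rate fell, so the adjustment moved the organ pipe toward 378.5 Hz — it must have started above the reference.

385.8333 Hz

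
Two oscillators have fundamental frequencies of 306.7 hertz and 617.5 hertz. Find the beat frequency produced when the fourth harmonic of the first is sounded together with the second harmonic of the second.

8.2 Hz

Fourth harmonic of the first: 4·306.7 = 1226.8 Hz.
Second harmonic of the second: 2·617.5 = 1235.0 Hz.
f_beat = |1226.8 − 1235.0| = 8.2 Hz.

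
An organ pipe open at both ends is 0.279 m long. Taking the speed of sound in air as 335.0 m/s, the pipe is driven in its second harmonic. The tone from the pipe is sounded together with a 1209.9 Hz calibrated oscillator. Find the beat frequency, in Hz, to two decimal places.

9.18 Hz

Open pipe: f_n = n·v/(2L) = 2·335.0/(2·0.279) = 1200.7168 Hz.
f_beat = |1200.7168 − 1209.9| = 9.18 Hz.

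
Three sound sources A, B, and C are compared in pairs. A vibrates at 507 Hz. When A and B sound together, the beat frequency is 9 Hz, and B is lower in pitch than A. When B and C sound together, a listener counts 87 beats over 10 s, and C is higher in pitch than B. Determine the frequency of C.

B is below A, so f_B = 507 − 9 = 498 Hz.
B–C: Beat frequency = 87/10 = 8.7 Hz.
C is above B, so f_C = 498 + 8.7 = 506.7 Hz.

506.7 Hz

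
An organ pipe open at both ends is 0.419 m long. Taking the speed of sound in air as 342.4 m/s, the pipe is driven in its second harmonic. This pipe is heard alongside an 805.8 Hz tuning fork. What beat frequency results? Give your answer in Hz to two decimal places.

Open pipe: f_n = n·v/(2L) = 2·342.4/(2·0.419) = 817.1838 Hz.
f_beat = |817.1838 − 805.8| = 11.38 Hz.

11.38 Hz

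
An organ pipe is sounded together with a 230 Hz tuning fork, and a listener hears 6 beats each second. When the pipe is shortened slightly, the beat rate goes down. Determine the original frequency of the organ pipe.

|f − 230| = 6, so the organ pipe was at either 224 Hz or 236 Hz.
A shorter pipe has a higher fundamental; the adjustment raises the organ pipe's frequency.
The beat rate fell, so the adjustment moved the organ pipe toward 230 Hz — it must have started below the reference.

224 Hz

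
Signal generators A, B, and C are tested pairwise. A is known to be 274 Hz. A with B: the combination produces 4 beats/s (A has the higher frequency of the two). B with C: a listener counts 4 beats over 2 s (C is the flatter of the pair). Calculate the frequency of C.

B is below A, so f_B = 274 − 4 = 270 Hz.
B–C: Beat frequency = 4/2 = 2 Hz.
C is below B, so f_C = 270 − 2 = 268 Hz.

268 Hz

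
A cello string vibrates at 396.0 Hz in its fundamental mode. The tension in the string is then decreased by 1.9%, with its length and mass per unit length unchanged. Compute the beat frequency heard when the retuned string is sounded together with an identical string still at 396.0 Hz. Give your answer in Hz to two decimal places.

3.78 Hz

For a string, f ∝ √T, so the new frequency is 396.0·√0.981 = 392.2200 Hz.
f_beat = |392.2200 − 396.0| = 3.78 Hz.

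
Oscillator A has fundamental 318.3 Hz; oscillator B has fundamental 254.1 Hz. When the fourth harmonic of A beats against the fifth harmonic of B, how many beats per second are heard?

2.7 Hz

Fourth harmonic of the first: 4·318.3 = 1273.2 Hz.
Fifth harmonic of the second: 5·254.1 = 1270.5 Hz.
f_beat = |1273.2 − 1270.5| = 2.7 Hz.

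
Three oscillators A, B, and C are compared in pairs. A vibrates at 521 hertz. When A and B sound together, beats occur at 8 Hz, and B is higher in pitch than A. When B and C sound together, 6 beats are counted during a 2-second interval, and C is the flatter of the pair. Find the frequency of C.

B is above A, so f_B = 521 + 8 = 529 Hz.
B–C: Beat frequency = 6/2 = 3 Hz.
C is below B, so f_C = 529 − 3 = 526 Hz.

526 Hz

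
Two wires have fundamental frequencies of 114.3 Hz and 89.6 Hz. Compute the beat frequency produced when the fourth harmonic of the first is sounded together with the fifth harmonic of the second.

Fourth harmonic of the first: 4·114.3 = 457.2 Hz.
Fifth harmonic of the second: 5·89.6 = 448.0 Hz.
f_beat = |457.2 − 448.0| = 9.2 Hz.

9.2 Hz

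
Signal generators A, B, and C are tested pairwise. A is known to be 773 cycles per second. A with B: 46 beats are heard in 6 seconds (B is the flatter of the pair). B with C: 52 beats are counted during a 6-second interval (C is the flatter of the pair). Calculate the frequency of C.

A–B: Beat frequency = 46/6 = 7.6667 Hz.
B is below A, so f_B = 773 − 7.6667 = 765.3333 Hz.
B–C: Beat frequency = 52/6 = 8.6667 Hz.
C is below B, so f_C = 765.3333 − 8.6667 = 756.6667 Hz.

756.6667 Hz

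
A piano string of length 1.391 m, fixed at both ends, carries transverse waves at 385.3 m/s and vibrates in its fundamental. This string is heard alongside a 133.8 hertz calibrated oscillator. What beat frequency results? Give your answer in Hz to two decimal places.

For a string fixed at both ends, f_n = n·v/(2L) = 1·385.3/(2·1.391) = 138.4975 Hz.
f_beat = |138.4975 − 133.8| = 4.70 Hz.

4.70 Hz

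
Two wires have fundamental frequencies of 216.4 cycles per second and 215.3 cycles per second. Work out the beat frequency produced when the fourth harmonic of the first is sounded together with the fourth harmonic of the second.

4.4 Hz

Fourth harmonic of the first: 4·216.4 = 865.6 Hz.
Fourth harmonic of the second: 4·215.3 = 861.2 Hz.
f_beat = |865.6 − 861.2| = 4.4 Hz.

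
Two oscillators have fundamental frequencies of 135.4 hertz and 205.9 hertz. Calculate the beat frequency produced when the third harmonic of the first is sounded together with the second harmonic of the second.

5.6 Hz

Third harmonic of the first: 3·135.4 = 406.2 Hz.
Second harmonic of the second: 2·205.9 = 411.8 Hz.
f_beat = |406.2 − 411.8| = 5.6 Hz.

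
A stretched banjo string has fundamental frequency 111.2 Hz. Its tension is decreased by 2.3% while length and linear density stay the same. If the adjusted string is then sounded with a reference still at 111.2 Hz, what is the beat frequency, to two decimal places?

For a string, f ∝ √T, so the new frequency is 111.2·√0.977 = 109.9138 Hz.
f_beat = |109.9138 − 111.2| = 1.29 Hz.

1.29 Hz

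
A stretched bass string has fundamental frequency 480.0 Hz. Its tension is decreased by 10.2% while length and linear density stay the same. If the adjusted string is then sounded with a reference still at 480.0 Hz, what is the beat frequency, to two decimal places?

25.14 Hz

For a string, f ∝ √T, so the new frequency is 480.0·√0.898 = 454.8617 Hz.
f_beat = |454.8617 − 480.0| = 25.14 Hz.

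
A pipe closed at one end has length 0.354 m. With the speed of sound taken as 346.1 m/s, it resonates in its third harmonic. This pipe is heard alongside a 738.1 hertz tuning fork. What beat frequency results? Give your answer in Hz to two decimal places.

Closed pipe (odd harmonics): f_n = n·v/(4L) = 3·346.1/(4·0.354) = 733.2627 Hz.
f_beat = |733.2627 − 738.1| = 4.84 Hz.

4.84 Hz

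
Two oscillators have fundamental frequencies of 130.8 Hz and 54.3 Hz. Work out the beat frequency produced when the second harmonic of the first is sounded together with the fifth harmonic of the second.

9.9 Hz

Second harmonic of the first: 2·130.8 = 261.6 Hz.
Fifth harmonic of the second: 5·54.3 = 271.5 Hz.
f_beat = |261.6 − 271.5| = 9.9 Hz.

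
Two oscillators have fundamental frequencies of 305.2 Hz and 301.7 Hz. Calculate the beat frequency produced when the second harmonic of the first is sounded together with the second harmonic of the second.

7.0 Hz

Second harmonic of the first: 2·305.2 = 610.4 Hz.
Second harmonic of the second: 2·301.7 = 603.4 Hz.
f_beat = |610.4 − 603.4| = 7.0 Hz.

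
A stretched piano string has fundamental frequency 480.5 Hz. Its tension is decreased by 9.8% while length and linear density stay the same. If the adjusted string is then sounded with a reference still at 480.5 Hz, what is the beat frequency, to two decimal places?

24.15 Hz

For a string, f ∝ √T, so the new frequency is 480.5·√0.902 = 456.3485 Hz.
f_beat = |456.3485 − 480.5| = 24.15 Hz.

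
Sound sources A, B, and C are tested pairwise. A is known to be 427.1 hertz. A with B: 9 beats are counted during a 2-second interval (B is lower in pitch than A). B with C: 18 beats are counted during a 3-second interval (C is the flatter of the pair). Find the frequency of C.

A–B: Beat frequency = 9/2 = 4.5 Hz.
B is below A, so f_B = 427.1 − 4.5 = 422.6 Hz.
B–C: Beat frequency = 18/3 = 6 Hz.
C is below B, so f_C = 422.6 − 6 = 416.6 Hz.

416.6 Hz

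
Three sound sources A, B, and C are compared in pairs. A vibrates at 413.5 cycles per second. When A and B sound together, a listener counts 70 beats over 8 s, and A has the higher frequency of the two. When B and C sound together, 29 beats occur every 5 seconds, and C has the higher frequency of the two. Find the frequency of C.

A–B: Beat frequency = 70/8 = 8.75 Hz.
B is below A, so f_B = 413.5 − 8.75 = 404.75 Hz.
B–C: Beat frequency = 29/5 = 5.8 Hz.
C is above B, so f_C = 404.75 + 5.8 = 410.55 Hz.

410.55 Hz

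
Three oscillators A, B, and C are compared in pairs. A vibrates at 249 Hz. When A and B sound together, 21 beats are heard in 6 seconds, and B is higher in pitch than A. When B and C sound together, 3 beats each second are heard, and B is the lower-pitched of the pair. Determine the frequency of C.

255.5 Hz

A–B: Beat frequency = 21/6 = 3.5 Hz.
B is above A, so f_B = 249 + 3.5 = 252.5 Hz.
C is above B, so f_C = 252.5 + 3 = 255.5 Hz.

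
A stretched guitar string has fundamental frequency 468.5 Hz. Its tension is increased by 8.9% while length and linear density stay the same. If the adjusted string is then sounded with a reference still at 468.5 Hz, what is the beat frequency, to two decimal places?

For a string, f ∝ √T, so the new frequency is 468.5·√1.089 = 488.9039 Hz.
f_beat = |488.9039 − 468.5| = 20.40 Hz.

20.40 Hz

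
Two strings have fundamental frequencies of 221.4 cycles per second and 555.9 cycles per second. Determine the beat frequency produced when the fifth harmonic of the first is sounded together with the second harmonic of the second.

4.8 Hz

Fifth harmonic of the first: 5·221.4 = 1107.0 Hz.
Second harmonic of the second: 2·555.9 = 1111.8 Hz.
f_beat = |1107.0 − 1111.8| = 4.8 Hz.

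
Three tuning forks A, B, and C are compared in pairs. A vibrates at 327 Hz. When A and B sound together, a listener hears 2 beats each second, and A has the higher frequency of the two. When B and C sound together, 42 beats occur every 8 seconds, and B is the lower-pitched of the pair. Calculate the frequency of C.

B is below A, so f_B = 327 − 2 = 325 Hz.
B–C: Beat frequency = 42/8 = 5.25 Hz.
C is above B, so f_C = 325 + 5.25 = 330.25 Hz.

330.25 Hz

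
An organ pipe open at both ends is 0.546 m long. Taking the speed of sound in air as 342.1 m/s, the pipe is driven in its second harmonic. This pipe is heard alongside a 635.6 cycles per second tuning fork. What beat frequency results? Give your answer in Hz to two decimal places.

9.04 Hz

Open pipe: f_n = n·v/(2L) = 2·342.1/(2·0.546) = 626.5568 Hz.
f_beat = |626.5568 − 635.6| = 9.04 Hz.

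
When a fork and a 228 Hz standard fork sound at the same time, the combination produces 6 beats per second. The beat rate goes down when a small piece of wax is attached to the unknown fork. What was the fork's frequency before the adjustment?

234 Hz

|f − 228| = 6, so the fork was at either 222 Hz or 234 Hz.
Loading a fork with wax lowers its frequency; the adjustment lowers the fork's frequency.
The beat rate fell, so the adjustment moved the fork toward 228 Hz — it must have started above the reference.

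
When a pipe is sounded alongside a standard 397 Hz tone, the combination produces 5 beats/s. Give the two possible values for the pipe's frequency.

|f − 397| = 5, so f = 397 ± 5.

392 Hz or 402 Hz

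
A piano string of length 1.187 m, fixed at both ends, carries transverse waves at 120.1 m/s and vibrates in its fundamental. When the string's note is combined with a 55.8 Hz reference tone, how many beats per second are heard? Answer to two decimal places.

For a string fixed at both ends, f_n = n·v/(2L) = 1·120.1/(2·1.187) = 50.5897 Hz.
f_beat = |50.5897 − 55.8| = 5.21 Hz.

5.21 Hz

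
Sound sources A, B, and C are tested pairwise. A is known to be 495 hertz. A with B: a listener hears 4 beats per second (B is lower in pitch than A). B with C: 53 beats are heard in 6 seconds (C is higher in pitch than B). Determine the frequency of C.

B is below A, so f_B = 495 − 4 = 491 Hz.
B–C: Beat frequency = 53/6 = 8.8333 Hz.
C is above B, so f_C = 491 + 8.8333 = 499.8333 Hz.

499.8333 Hz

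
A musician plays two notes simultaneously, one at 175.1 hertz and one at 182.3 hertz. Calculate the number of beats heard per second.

f_beat = |f₁ − f₂|.
|175.1 − 182.3| = 7.2 Hz.

7.2 Hz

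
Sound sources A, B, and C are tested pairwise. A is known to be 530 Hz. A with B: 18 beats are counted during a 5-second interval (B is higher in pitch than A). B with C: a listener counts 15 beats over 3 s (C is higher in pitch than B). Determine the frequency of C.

A–B: Beat frequency = 18/5 = 3.6 Hz.
B is above A, so f_B = 530 + 3.6 = 533.6 Hz.
B–C: Beat frequency = 15/3 = 5 Hz.
C is above B, so f_C = 533.6 + 5 = 538.6 Hz.

538.6 Hz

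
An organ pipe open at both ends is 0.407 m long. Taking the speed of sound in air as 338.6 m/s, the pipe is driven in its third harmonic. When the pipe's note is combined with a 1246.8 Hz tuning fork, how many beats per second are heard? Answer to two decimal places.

Open pipe: f_n = n·v/(2L) = 3·338.6/(2·0.407) = 1247.9115 Hz.
f_beat = |1247.9115 − 1246.8| = 1.11 Hz.

1.11 Hz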